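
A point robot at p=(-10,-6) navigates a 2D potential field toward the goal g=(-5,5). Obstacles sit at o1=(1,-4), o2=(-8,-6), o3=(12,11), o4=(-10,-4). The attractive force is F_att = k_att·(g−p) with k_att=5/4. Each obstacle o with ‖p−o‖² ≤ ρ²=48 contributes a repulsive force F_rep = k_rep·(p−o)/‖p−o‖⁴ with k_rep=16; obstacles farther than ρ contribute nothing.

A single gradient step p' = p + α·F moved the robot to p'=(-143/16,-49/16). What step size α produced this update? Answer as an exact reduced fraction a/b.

F_att = 5/4·(g−p) = 5/4·(5,11) = (6.2500,13.7500)
o1: d²=125 > ρ²=48 → inactive
o2: d²=4 ≤ ρ²=48; F_rep = 16·(-2,0)/4² = (-2.0000,0.0000)
o3: d²=773 > ρ²=48 → inactive
o4: d²=4 ≤ ρ²=48; F_rep = 16·(0,-2)/4² = (0.0000,-2.0000)
F = F_att + ΣF_rep = (4.2500,11.7500)
Δp = p'−p = (1.0625,2.9375); α = Δx/Fx = (17/16) / (17/4) = 1/4
check: Δy/Fy = (47/16) / (47/4) = 1/4 ✓

α = 1/4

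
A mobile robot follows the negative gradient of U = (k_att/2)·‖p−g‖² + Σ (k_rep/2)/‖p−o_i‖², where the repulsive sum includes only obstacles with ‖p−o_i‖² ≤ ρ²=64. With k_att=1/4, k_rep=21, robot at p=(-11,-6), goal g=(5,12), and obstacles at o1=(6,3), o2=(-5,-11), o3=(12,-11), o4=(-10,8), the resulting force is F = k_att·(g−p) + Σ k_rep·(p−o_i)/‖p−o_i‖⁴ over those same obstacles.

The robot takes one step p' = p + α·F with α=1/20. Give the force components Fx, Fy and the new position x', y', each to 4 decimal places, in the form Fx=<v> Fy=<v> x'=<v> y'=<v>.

Fx=3.9661 Fy=4.5282 x'=-10.8017 y'=-5.7736

F_att = 1/4·(g−p) = 1/4·(16,18) = (4.0000,4.5000)
o1: d²=370 > ρ²=64 → inactive
o2: d²=61 ≤ ρ²=64; F_rep = 21·(-6,5)/61² = (-0.0339,0.0282)
o3: d²=554 > ρ²=64 → inactive
o4: d²=197 > ρ²=64 → inactive
F = F_att + ΣF_rep = (3.9661,4.5282)
p' = p + 1/20·F = (-10.8017,-5.7736)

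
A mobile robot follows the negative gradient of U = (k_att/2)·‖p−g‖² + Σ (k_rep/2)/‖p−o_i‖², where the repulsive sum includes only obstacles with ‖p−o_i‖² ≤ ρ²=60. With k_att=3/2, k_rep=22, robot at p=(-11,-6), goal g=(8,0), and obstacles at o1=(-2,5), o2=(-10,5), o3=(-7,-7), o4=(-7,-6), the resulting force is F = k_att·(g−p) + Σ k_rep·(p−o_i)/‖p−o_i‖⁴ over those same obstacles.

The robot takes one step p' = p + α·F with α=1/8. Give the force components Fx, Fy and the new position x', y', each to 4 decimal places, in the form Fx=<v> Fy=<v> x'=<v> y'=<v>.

F_att = 3/2·(g−p) = 3/2·(19,6) = (28.5000,9.0000)
o1: d²=202 > ρ²=60 → inactive
o2: d²=122 > ρ²=60 → inactive
o3: d²=17 ≤ ρ²=60; F_rep = 22·(-4,1)/17² = (-0.3045,0.0761)
o4: d²=16 ≤ ρ²=60; F_rep = 22·(-4,0)/16² = (-0.3438,0.0000)
F = F_att + ΣF_rep = (27.8518,9.0761)
p' = p + 1/8·F = (-7.5185,-4.8655)

Fx=27.8518 Fy=9.0761 x'=-7.5185 y'=-4.8655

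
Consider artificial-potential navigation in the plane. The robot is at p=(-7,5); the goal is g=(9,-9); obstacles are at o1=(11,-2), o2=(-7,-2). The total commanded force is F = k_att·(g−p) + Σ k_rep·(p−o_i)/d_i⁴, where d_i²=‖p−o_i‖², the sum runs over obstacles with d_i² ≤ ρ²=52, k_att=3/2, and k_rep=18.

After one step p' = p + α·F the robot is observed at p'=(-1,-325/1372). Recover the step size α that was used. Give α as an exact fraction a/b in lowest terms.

α = 1/4

F_att = 3/2·(g−p) = 3/2·(16,-14) = (24.0000,-21.0000)
o1: d²=373 > ρ²=52 → inactive
o2: d²=49 ≤ ρ²=52; F_rep = 18·(0,7)/49² = (0.0000,0.0525)
F = F_att + ΣF_rep = (24.0000,-20.9475)
Δp = p'−p = (6.0000,-5.2369); α = Δx/Fx = (6) / (24) = 1/4
check: Δy/Fy = (-7185/1372) / (-7185/343) = 1/4 ✓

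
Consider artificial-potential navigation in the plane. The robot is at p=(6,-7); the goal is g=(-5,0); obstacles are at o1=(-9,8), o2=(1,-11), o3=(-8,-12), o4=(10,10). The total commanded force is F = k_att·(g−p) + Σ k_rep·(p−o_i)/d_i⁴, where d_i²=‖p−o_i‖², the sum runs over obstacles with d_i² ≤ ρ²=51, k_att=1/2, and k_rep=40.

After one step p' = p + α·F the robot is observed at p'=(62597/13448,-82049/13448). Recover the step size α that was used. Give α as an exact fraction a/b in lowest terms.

α = 1/4

F_att = 1/2·(g−p) = 1/2·(-11,7) = (-5.5000,3.5000)
o1: d²=450 > ρ²=51 → inactive
o2: d²=41 ≤ ρ²=51; F_rep = 40·(5,4)/41² = (0.1190,0.0952)
o3: d²=221 > ρ²=51 → inactive
o4: d²=305 > ρ²=51 → inactive
F = F_att + ΣF_rep = (-5.3810,3.5952)
Δp = p'−p = (-1.3453,0.8988); α = Δx/Fx = (-18091/13448) / (-18091/3362) = 1/4
check: Δy/Fy = (12087/13448) / (12087/3362) = 1/4 ✓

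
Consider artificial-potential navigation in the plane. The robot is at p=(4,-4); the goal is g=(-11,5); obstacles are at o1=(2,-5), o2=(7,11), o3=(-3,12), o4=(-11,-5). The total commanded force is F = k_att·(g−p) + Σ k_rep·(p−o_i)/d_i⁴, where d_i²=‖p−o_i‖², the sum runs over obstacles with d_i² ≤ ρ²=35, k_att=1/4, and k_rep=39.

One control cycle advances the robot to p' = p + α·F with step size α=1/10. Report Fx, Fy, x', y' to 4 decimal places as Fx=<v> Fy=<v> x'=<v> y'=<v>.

Fx=-0.6300 Fy=3.8100 x'=3.9370 y'=-3.6190

F_att = 1/4·(g−p) = 1/4·(-15,9) = (-3.7500,2.2500)
o1: d²=5 ≤ ρ²=35; F_rep = 39·(2,1)/5² = (3.1200,1.5600)
o2: d²=234 > ρ²=35 → inactive
o3: d²=305 > ρ²=35 → inactive
o4: d²=226 > ρ²=35 → inactive
F = F_att + ΣF_rep = (-0.6300,3.8100)
p' = p + 1/10·F = (3.9370,-3.6190)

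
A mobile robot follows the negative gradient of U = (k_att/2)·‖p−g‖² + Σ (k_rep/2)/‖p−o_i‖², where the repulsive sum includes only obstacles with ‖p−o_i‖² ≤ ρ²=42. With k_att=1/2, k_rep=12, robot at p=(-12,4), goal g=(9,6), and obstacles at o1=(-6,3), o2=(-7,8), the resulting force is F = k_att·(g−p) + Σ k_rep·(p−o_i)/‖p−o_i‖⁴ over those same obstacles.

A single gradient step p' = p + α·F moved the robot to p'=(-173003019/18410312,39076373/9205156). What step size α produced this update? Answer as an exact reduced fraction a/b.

α = 1/4

F_att = 1/2·(g−p) = 1/2·(21,2) = (10.5000,1.0000)
o1: d²=37 ≤ ρ²=42; F_rep = 12·(-6,1)/37² = (-0.0526,0.0088)
o2: d²=41 ≤ ρ²=42; F_rep = 12·(-5,-4)/41² = (-0.0357,-0.0286)
F = F_att + ΣF_rep = (10.4117,0.9802)
Δp = p'−p = (2.6029,0.2451); α = Δx/Fx = (47920725/18410312) / (47920725/4602578) = 1/4
check: Δy/Fy = (2255749/9205156) / (2255749/2301289) = 1/4 ✓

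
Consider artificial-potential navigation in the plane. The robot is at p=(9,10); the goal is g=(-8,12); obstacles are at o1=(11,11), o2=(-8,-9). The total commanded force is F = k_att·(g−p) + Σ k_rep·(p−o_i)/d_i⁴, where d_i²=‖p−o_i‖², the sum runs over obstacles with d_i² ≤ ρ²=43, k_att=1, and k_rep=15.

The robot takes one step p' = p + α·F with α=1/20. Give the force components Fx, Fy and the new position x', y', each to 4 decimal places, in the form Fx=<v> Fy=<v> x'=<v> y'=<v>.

Fx=-18.2000 Fy=1.4000 x'=8.0900 y'=10.0700

F_att = 1·(g−p) = 1·(-17,2) = (-17.0000,2.0000)
o1: d²=5 ≤ ρ²=43; F_rep = 15·(-2,-1)/5² = (-1.2000,-0.6000)
o2: d²=650 > ρ²=43 → inactive
F = F_att + ΣF_rep = (-18.2000,1.4000)
p' = p + 1/20·F = (8.0900,10.0700)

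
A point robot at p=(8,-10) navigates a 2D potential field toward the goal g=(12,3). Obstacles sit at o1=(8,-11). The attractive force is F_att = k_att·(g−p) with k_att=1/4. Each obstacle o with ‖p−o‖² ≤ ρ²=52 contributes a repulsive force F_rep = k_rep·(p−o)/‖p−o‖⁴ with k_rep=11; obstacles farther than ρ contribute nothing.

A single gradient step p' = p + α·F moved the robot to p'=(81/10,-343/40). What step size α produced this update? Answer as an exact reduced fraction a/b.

F_att = 1/4·(g−p) = 1/4·(4,13) = (1.0000,3.2500)
o1: d²=1 ≤ ρ²=52; F_rep = 11·(0,1)/1² = (0.0000,11.0000)
F = F_att + ΣF_rep = (1.0000,14.2500)
Δp = p'−p = (0.1000,1.4250); α = Δx/Fx = (1/10) / (1) = 1/10
check: Δy/Fy = (57/40) / (57/4) = 1/10 ✓

α = 1/10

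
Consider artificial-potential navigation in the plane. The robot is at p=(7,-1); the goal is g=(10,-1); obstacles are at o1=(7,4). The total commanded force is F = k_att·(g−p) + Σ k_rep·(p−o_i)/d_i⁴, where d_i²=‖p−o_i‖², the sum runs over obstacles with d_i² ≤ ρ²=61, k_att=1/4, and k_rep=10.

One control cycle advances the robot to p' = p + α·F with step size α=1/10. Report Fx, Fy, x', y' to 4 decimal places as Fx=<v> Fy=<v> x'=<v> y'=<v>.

F_att = 1/4·(g−p) = 1/4·(3,0) = (0.7500,0.0000)
o1: d²=25 ≤ ρ²=61; F_rep = 10·(0,-5)/25² = (0.0000,-0.0800)
F = F_att + ΣF_rep = (0.7500,-0.0800)
p' = p + 1/10·F = (7.0750,-1.0080)

Fx=0.7500 Fy=-0.0800 x'=7.0750 y'=-1.0080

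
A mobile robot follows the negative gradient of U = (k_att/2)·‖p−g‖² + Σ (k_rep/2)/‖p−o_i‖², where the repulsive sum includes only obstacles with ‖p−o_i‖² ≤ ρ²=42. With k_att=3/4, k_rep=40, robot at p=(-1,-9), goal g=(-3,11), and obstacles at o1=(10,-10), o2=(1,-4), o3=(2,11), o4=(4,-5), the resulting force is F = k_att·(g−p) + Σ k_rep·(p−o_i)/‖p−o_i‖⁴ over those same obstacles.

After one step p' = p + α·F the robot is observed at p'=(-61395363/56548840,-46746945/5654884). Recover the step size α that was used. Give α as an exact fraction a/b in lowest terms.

F_att = 3/4·(g−p) = 3/4·(-2,20) = (-1.5000,15.0000)
o1: d²=122 > ρ²=42 → inactive
o2: d²=29 ≤ ρ²=42; F_rep = 40·(-2,-5)/29² = (-0.0951,-0.2378)
o3: d²=409 > ρ²=42 → inactive
o4: d²=41 ≤ ρ²=42; F_rep = 40·(-5,-4)/41² = (-0.1190,-0.0952)
F = F_att + ΣF_rep = (-1.7141,14.6670)
Δp = p'−p = (-0.0857,0.7334); α = Δx/Fx = (-4846523/56548840) / (-4846523/2827442) = 1/20
check: Δy/Fy = (4147011/5654884) / (20735055/1413721) = 1/20 ✓

α = 1/20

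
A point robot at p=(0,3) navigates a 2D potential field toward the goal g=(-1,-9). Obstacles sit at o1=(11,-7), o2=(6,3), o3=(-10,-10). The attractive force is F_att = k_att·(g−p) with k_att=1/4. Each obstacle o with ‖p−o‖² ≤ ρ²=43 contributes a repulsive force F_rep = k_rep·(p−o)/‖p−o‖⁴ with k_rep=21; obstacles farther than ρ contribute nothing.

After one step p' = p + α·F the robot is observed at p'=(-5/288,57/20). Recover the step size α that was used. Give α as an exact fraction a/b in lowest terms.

F_att = 1/4·(g−p) = 1/4·(-1,-12) = (-0.2500,-3.0000)
o1: d²=221 > ρ²=43 → inactive
o2: d²=36 ≤ ρ²=43; F_rep = 21·(-6,0)/36² = (-0.0972,0.0000)
o3: d²=269 > ρ²=43 → inactive
F = F_att + ΣF_rep = (-0.3472,-3.0000)
Δp = p'−p = (-0.0174,-0.1500); α = Δx/Fx = (-5/288) / (-25/72) = 1/20
check: Δy/Fy = (-3/20) / (-3) = 1/20 ✓

α = 1/20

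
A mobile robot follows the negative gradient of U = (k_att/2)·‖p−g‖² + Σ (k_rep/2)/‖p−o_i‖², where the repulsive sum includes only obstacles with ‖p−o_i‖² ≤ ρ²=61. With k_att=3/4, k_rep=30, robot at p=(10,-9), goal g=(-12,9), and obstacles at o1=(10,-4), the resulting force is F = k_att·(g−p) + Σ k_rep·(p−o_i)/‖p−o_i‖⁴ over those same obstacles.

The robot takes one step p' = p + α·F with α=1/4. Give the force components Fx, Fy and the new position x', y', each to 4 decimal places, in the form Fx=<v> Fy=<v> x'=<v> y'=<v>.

Fx=-16.5000 Fy=13.2600 x'=5.8750 y'=-5.6850

F_att = 3/4·(g−p) = 3/4·(-22,18) = (-16.5000,13.5000)
o1: d²=25 ≤ ρ²=61; F_rep = 30·(0,-5)/25² = (0.0000,-0.2400)
F = F_att + ΣF_rep = (-16.5000,13.2600)
p' = p + 1/4·F = (5.8750,-5.6850)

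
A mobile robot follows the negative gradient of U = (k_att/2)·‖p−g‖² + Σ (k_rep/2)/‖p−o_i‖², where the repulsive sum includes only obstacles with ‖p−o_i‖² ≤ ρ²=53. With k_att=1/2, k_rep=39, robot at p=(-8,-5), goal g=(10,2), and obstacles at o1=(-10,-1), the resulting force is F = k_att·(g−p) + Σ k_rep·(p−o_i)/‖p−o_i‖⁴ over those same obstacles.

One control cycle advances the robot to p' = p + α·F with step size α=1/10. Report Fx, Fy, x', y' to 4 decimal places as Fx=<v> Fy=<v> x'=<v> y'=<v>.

F_att = 1/2·(g−p) = 1/2·(18,7) = (9.0000,3.5000)
o1: d²=20 ≤ ρ²=53; F_rep = 39·(2,-4)/20² = (0.1950,-0.3900)
F = F_att + ΣF_rep = (9.1950,3.1100)
p' = p + 1/10·F = (-7.0805,-4.6890)

Fx=9.1950 Fy=3.1100 x'=-7.0805 y'=-4.6890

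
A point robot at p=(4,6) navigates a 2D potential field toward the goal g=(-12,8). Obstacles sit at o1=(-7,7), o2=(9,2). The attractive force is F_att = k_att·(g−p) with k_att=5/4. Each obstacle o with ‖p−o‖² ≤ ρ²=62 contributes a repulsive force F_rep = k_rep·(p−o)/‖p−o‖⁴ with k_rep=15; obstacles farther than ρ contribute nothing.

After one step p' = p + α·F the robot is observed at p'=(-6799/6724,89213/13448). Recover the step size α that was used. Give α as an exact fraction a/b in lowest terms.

α = 1/4

F_att = 5/4·(g−p) = 5/4·(-16,2) = (-20.0000,2.5000)
o1: d²=122 > ρ²=62 → inactive
o2: d²=41 ≤ ρ²=62; F_rep = 15·(-5,4)/41² = (-0.0446,0.0357)
F = F_att + ΣF_rep = (-20.0446,2.5357)
Δp = p'−p = (-5.0112,0.6339); α = Δx/Fx = (-33695/6724) / (-33695/1681) = 1/4
check: Δy/Fy = (8525/13448) / (8525/3362) = 1/4 ✓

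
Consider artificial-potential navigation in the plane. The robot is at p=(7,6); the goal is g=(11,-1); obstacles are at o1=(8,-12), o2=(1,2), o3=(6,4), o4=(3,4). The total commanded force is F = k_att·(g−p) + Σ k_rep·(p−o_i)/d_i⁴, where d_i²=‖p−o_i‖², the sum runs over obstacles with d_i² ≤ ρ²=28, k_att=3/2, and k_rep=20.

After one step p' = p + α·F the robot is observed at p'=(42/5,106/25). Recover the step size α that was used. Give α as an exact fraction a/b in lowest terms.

α = 1/5

F_att = 3/2·(g−p) = 3/2·(4,-7) = (6.0000,-10.5000)
o1: d²=325 > ρ²=28 → inactive
o2: d²=52 > ρ²=28 → inactive
o3: d²=5 ≤ ρ²=28; F_rep = 20·(1,2)/5² = (0.8000,1.6000)
o4: d²=20 ≤ ρ²=28; F_rep = 20·(4,2)/20² = (0.2000,0.1000)
F = F_att + ΣF_rep = (7.0000,-8.8000)
Δp = p'−p = (1.4000,-1.7600); α = Δx/Fx = (7/5) / (7) = 1/5
check: Δy/Fy = (-44/25) / (-44/5) = 1/5 ✓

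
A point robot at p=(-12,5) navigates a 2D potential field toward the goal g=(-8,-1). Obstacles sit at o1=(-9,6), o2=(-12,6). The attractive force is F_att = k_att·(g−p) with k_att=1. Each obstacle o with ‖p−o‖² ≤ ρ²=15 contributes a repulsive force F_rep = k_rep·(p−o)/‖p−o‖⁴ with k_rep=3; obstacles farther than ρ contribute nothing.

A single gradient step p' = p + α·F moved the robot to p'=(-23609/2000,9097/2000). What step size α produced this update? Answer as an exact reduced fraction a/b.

α = 1/20

F_att = 1·(g−p) = 1·(4,-6) = (4.0000,-6.0000)
o1: d²=10 ≤ ρ²=15; F_rep = 3·(-3,-1)/10² = (-0.0900,-0.0300)
o2: d²=1 ≤ ρ²=15; F_rep = 3·(0,-1)/1² = (0.0000,-3.0000)
F = F_att + ΣF_rep = (3.9100,-9.0300)
Δp = p'−p = (0.1955,-0.4515); α = Δx/Fx = (391/2000) / (391/100) = 1/20
check: Δy/Fy = (-903/2000) / (-903/100) = 1/20 ✓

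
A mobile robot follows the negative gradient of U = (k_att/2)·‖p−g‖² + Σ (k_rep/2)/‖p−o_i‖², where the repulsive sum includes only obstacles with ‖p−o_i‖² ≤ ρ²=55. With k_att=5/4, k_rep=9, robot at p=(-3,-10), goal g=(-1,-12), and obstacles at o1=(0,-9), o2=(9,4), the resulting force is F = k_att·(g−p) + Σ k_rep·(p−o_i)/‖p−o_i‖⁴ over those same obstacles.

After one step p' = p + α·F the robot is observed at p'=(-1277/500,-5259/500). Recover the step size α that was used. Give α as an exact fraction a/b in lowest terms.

α = 1/5

F_att = 5/4·(g−p) = 5/4·(2,-2) = (2.5000,-2.5000)
o1: d²=10 ≤ ρ²=55; F_rep = 9·(-3,-1)/10² = (-0.2700,-0.0900)
o2: d²=340 > ρ²=55 → inactive
F = F_att + ΣF_rep = (2.2300,-2.5900)
Δp = p'−p = (0.4460,-0.5180); α = Δx/Fx = (223/500) / (223/100) = 1/5
check: Δy/Fy = (-259/500) / (-259/100) = 1/5 ✓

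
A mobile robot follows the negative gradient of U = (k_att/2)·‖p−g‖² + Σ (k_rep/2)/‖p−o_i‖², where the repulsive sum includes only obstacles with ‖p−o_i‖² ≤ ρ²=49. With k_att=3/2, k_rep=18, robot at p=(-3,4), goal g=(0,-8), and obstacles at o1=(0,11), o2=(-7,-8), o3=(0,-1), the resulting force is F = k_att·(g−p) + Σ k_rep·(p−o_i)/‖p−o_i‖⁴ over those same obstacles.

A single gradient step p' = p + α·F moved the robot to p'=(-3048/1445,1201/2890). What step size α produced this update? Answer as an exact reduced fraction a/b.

F_att = 3/2·(g−p) = 3/2·(3,-12) = (4.5000,-18.0000)
o1: d²=58 > ρ²=49 → inactive
o2: d²=160 > ρ²=49 → inactive
o3: d²=34 ≤ ρ²=49; F_rep = 18·(-3,5)/34² = (-0.0467,0.0779)
F = F_att + ΣF_rep = (4.4533,-17.9221)
Δp = p'−p = (0.8907,-3.5844); α = Δx/Fx = (1287/1445) / (1287/289) = 1/5
check: Δy/Fy = (-10359/2890) / (-10359/578) = 1/5 ✓

α = 1/5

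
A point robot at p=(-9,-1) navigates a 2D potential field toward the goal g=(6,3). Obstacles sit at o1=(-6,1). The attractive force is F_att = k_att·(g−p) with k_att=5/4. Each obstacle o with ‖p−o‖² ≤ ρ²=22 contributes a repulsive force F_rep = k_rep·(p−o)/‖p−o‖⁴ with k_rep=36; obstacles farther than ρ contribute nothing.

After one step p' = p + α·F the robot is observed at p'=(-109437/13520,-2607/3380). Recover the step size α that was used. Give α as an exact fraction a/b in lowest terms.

α = 1/20

F_att = 5/4·(g−p) = 5/4·(15,4) = (18.7500,5.0000)
o1: d²=13 ≤ ρ²=22; F_rep = 36·(-3,-2)/13² = (-0.6391,-0.4260)
F = F_att + ΣF_rep = (18.1109,4.5740)
Δp = p'−p = (0.9055,0.2287); α = Δx/Fx = (12243/13520) / (12243/676) = 1/20
check: Δy/Fy = (773/3380) / (773/169) = 1/20 ✓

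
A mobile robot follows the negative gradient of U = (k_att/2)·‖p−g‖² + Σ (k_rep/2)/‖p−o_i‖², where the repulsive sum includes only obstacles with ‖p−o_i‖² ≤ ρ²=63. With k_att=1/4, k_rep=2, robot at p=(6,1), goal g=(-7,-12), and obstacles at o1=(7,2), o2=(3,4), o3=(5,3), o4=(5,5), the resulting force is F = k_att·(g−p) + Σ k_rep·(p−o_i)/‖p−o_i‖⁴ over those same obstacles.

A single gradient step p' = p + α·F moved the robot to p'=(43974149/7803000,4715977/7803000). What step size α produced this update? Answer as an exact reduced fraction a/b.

F_att = 1/4·(g−p) = 1/4·(-13,-13) = (-3.2500,-3.2500)
o1: d²=2 ≤ ρ²=63; F_rep = 2·(-1,-1)/2² = (-0.5000,-0.5000)
o2: d²=18 ≤ ρ²=63; F_rep = 2·(3,-3)/18² = (0.0185,-0.0185)
o3: d²=5 ≤ ρ²=63; F_rep = 2·(1,-2)/5² = (0.0800,-0.1600)
o4: d²=17 ≤ ρ²=63; F_rep = 2·(1,-4)/17² = (0.0069,-0.0277)
F = F_att + ΣF_rep = (-3.6446,-3.9562)
Δp = p'−p = (-0.3645,-0.3956); α = Δx/Fx = (-2843851/7803000) / (-2843851/780300) = 1/10
check: Δy/Fy = (-3087023/7803000) / (-3087023/780300) = 1/10 ✓

α = 1/10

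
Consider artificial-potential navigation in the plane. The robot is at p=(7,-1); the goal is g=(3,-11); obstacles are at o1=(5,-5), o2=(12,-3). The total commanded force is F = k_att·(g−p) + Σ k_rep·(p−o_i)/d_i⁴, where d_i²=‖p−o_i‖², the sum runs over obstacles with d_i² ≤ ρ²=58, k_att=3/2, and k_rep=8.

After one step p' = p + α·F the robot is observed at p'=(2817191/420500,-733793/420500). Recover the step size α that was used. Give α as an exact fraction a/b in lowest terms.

α = 1/20

F_att = 3/2·(g−p) = 3/2·(-4,-10) = (-6.0000,-15.0000)
o1: d²=20 ≤ ρ²=58; F_rep = 8·(2,4)/20² = (0.0400,0.0800)
o2: d²=29 ≤ ρ²=58; F_rep = 8·(-5,2)/29² = (-0.0476,0.0190)
F = F_att + ΣF_rep = (-6.0076,-14.9010)
Δp = p'−p = (-0.3004,-0.7450); α = Δx/Fx = (-126309/420500) / (-126309/21025) = 1/20
check: Δy/Fy = (-313293/420500) / (-313293/21025) = 1/20 ✓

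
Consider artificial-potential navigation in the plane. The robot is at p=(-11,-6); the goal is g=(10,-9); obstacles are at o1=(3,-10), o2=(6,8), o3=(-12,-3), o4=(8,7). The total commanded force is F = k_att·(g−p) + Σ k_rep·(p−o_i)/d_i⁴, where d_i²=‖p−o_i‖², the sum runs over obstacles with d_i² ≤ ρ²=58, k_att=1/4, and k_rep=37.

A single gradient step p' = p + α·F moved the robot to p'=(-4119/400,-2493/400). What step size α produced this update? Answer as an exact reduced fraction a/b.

α = 1/8

F_att = 1/4·(g−p) = 1/4·(21,-3) = (5.2500,-0.7500)
o1: d²=212 > ρ²=58 → inactive
o2: d²=485 > ρ²=58 → inactive
o3: d²=10 ≤ ρ²=58; F_rep = 37·(1,-3)/10² = (0.3700,-1.1100)
o4: d²=530 > ρ²=58 → inactive
F = F_att + ΣF_rep = (5.6200,-1.8600)
Δp = p'−p = (0.7025,-0.2325); α = Δx/Fx = (281/400) / (281/50) = 1/8
check: Δy/Fy = (-93/400) / (-93/50) = 1/8 ✓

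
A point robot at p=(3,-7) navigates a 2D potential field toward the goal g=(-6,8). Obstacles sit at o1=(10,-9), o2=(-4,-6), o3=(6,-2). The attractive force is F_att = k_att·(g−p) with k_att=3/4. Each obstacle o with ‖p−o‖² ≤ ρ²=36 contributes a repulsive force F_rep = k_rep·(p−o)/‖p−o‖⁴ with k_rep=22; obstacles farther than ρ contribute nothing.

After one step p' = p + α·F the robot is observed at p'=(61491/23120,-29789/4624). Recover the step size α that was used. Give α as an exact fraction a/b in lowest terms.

α = 1/20

F_att = 3/4·(g−p) = 3/4·(-9,15) = (-6.7500,11.2500)
o1: d²=53 > ρ²=36 → inactive
o2: d²=50 > ρ²=36 → inactive
o3: d²=34 ≤ ρ²=36; F_rep = 22·(-3,-5)/34² = (-0.0571,-0.0952)
F = F_att + ΣF_rep = (-6.8071,11.1548)
Δp = p'−p = (-0.3404,0.5577); α = Δx/Fx = (-7869/23120) / (-7869/1156) = 1/20
check: Δy/Fy = (2579/4624) / (12895/1156) = 1/20 ✓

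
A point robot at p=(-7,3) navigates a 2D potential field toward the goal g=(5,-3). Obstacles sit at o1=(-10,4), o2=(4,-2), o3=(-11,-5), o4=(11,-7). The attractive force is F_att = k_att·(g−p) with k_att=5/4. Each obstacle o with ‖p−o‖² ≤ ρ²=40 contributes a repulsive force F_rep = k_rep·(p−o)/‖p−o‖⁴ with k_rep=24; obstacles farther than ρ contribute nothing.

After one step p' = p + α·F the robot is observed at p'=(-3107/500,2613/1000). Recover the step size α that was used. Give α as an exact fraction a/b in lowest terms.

α = 1/20

F_att = 5/4·(g−p) = 5/4·(12,-6) = (15.0000,-7.5000)
o1: d²=10 ≤ ρ²=40; F_rep = 24·(3,-1)/10² = (0.7200,-0.2400)
o2: d²=146 > ρ²=40 → inactive
o3: d²=80 > ρ²=40 → inactive
o4: d²=424 > ρ²=40 → inactive
F = F_att + ΣF_rep = (15.7200,-7.7400)
Δp = p'−p = (0.7860,-0.3870); α = Δx/Fx = (393/500) / (393/25) = 1/20
check: Δy/Fy = (-387/1000) / (-387/50) = 1/20 ✓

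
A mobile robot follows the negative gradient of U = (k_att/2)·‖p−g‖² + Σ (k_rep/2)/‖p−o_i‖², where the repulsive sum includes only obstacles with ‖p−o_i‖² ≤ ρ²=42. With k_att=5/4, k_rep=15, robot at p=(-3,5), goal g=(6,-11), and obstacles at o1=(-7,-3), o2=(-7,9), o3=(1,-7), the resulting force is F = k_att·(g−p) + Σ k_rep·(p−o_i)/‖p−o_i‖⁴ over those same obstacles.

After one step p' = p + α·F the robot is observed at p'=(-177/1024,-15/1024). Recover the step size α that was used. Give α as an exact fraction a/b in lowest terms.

F_att = 5/4·(g−p) = 5/4·(9,-16) = (11.2500,-20.0000)
o1: d²=80 > ρ²=42 → inactive
o2: d²=32 ≤ ρ²=42; F_rep = 15·(4,-4)/32² = (0.0586,-0.0586)
o3: d²=160 > ρ²=42 → inactive
F = F_att + ΣF_rep = (11.3086,-20.0586)
Δp = p'−p = (2.8271,-5.0146); α = Δx/Fx = (2895/1024) / (2895/256) = 1/4
check: Δy/Fy = (-5135/1024) / (-5135/256) = 1/4 ✓

α = 1/4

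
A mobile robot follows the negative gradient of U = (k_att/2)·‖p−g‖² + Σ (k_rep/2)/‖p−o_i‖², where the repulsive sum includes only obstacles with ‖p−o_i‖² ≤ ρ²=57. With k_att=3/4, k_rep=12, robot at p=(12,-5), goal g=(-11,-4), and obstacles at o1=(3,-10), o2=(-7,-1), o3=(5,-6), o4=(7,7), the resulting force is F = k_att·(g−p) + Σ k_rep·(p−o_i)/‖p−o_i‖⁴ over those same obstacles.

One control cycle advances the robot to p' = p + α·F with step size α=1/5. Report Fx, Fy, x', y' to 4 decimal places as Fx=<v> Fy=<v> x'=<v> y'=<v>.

Fx=-17.2164 Fy=0.7548 x'=8.5567 y'=-4.8490

F_att = 3/4·(g−p) = 3/4·(-23,1) = (-17.2500,0.7500)
o1: d²=106 > ρ²=57 → inactive
o2: d²=377 > ρ²=57 → inactive
o3: d²=50 ≤ ρ²=57; F_rep = 12·(7,1)/50² = (0.0336,0.0048)
o4: d²=169 > ρ²=57 → inactive
F = F_att + ΣF_rep = (-17.2164,0.7548)
p' = p + 1/5·F = (8.5567,-4.8490)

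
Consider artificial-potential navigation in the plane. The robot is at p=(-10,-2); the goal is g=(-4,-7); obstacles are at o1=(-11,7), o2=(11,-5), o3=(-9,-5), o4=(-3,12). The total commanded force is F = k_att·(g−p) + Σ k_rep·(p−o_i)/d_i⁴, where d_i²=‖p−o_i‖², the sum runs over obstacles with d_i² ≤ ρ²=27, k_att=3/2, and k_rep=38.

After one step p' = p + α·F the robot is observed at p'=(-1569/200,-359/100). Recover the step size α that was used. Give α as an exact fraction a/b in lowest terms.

α = 1/4

F_att = 3/2·(g−p) = 3/2·(6,-5) = (9.0000,-7.5000)
o1: d²=82 > ρ²=27 → inactive
o2: d²=450 > ρ²=27 → inactive
o3: d²=10 ≤ ρ²=27; F_rep = 38·(-1,3)/10² = (-0.3800,1.1400)
o4: d²=245 > ρ²=27 → inactive
F = F_att + ΣF_rep = (8.6200,-6.3600)
Δp = p'−p = (2.1550,-1.5900); α = Δx/Fx = (431/200) / (431/50) = 1/4
check: Δy/Fy = (-159/100) / (-159/25) = 1/4 ✓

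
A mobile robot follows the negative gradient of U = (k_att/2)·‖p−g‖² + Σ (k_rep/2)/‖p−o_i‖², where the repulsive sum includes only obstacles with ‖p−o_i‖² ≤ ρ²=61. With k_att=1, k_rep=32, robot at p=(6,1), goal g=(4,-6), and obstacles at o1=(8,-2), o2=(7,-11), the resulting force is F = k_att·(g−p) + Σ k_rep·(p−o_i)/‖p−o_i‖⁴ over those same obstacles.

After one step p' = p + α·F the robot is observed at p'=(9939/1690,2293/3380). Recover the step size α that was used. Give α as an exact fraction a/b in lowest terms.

α = 1/20

F_att = 1·(g−p) = 1·(-2,-7) = (-2.0000,-7.0000)
o1: d²=13 ≤ ρ²=61; F_rep = 32·(-2,3)/13² = (-0.3787,0.5680)
o2: d²=145 > ρ²=61 → inactive
F = F_att + ΣF_rep = (-2.3787,-6.4320)
Δp = p'−p = (-0.1189,-0.3216); α = Δx/Fx = (-201/1690) / (-402/169) = 1/20
check: Δy/Fy = (-1087/3380) / (-1087/169) = 1/20 ✓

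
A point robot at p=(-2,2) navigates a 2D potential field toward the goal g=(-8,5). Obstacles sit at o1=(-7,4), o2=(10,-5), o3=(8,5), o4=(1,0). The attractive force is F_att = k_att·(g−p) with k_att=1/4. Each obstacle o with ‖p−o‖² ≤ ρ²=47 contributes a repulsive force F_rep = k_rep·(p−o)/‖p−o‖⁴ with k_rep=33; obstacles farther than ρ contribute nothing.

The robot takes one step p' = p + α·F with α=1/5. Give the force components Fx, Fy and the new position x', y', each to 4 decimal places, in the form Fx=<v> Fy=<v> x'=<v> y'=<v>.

F_att = 1/4·(g−p) = 1/4·(-6,3) = (-1.5000,0.7500)
o1: d²=29 ≤ ρ²=47; F_rep = 33·(5,-2)/29² = (0.1962,-0.0785)
o2: d²=193 > ρ²=47 → inactive
o3: d²=109 > ρ²=47 → inactive
o4: d²=13 ≤ ρ²=47; F_rep = 33·(-3,2)/13² = (-0.5858,0.3905)
F = F_att + ΣF_rep = (-1.8896,1.0621)
p' = p + 1/5·F = (-2.3779,2.2124)

Fx=-1.8896 Fy=1.0621 x'=-2.3779 y'=2.2124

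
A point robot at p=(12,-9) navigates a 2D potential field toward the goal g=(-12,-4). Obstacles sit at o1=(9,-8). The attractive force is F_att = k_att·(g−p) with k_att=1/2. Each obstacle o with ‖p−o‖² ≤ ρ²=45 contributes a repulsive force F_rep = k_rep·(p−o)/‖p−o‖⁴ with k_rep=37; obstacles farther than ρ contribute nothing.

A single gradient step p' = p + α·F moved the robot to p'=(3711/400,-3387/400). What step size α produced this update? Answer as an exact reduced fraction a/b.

F_att = 1/2·(g−p) = 1/2·(-24,5) = (-12.0000,2.5000)
o1: d²=10 ≤ ρ²=45; F_rep = 37·(3,-1)/10² = (1.1100,-0.3700)
F = F_att + ΣF_rep = (-10.8900,2.1300)
Δp = p'−p = (-2.7225,0.5325); α = Δx/Fx = (-1089/400) / (-1089/100) = 1/4
check: Δy/Fy = (213/400) / (213/100) = 1/4 ✓

α = 1/4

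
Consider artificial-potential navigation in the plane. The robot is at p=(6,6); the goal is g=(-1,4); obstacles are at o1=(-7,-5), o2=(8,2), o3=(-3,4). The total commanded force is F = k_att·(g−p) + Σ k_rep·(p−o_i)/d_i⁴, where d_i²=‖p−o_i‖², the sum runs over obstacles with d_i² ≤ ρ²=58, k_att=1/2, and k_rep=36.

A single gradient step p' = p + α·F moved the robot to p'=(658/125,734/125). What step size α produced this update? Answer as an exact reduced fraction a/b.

F_att = 1/2·(g−p) = 1/2·(-7,-2) = (-3.5000,-1.0000)
o1: d²=290 > ρ²=58 → inactive
o2: d²=20 ≤ ρ²=58; F_rep = 36·(-2,4)/20² = (-0.1800,0.3600)
o3: d²=85 > ρ²=58 → inactive
F = F_att + ΣF_rep = (-3.6800,-0.6400)
Δp = p'−p = (-0.7360,-0.1280); α = Δx/Fx = (-92/125) / (-92/25) = 1/5
check: Δy/Fy = (-16/125) / (-16/25) = 1/5 ✓

α = 1/5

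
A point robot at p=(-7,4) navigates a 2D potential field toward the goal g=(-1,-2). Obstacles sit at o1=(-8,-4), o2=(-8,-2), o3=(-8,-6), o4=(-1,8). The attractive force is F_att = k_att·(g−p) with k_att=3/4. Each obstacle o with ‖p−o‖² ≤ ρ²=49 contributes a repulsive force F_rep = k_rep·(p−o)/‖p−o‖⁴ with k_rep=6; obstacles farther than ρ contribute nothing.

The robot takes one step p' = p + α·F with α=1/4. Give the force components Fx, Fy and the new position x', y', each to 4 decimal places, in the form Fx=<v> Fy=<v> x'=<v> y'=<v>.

Fx=4.5044 Fy=-4.4737 x'=-5.8739 y'=2.8816

F_att = 3/4·(g−p) = 3/4·(6,-6) = (4.5000,-4.5000)
o1: d²=65 > ρ²=49 → inactive
o2: d²=37 ≤ ρ²=49; F_rep = 6·(1,6)/37² = (0.0044,0.0263)
o3: d²=101 > ρ²=49 → inactive
o4: d²=52 > ρ²=49 → inactive
F = F_att + ΣF_rep = (4.5044,-4.4737)
p' = p + 1/4·F = (-5.8739,2.8816)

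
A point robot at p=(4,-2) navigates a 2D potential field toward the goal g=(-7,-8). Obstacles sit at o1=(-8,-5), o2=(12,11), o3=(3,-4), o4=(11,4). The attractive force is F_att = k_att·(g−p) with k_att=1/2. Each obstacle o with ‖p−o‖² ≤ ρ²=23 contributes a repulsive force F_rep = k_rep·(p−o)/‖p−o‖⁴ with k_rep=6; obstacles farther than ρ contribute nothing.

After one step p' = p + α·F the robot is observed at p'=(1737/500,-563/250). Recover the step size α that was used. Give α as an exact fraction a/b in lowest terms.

F_att = 1/2·(g−p) = 1/2·(-11,-6) = (-5.5000,-3.0000)
o1: d²=153 > ρ²=23 → inactive
o2: d²=233 > ρ²=23 → inactive
o3: d²=5 ≤ ρ²=23; F_rep = 6·(1,2)/5² = (0.2400,0.4800)
o4: d²=85 > ρ²=23 → inactive
F = F_att + ΣF_rep = (-5.2600,-2.5200)
Δp = p'−p = (-0.5260,-0.2520); α = Δx/Fx = (-263/500) / (-263/50) = 1/10
check: Δy/Fy = (-63/250) / (-63/25) = 1/10 ✓

α = 1/10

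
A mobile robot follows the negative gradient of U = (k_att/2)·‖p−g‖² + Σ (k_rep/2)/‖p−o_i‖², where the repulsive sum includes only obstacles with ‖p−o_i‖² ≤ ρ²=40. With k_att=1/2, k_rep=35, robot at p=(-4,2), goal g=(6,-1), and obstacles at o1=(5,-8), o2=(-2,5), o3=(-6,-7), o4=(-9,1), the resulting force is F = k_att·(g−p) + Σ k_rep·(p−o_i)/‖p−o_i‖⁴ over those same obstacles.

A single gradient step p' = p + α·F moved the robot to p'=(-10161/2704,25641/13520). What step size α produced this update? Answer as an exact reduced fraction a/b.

α = 1/20

F_att = 1/2·(g−p) = 1/2·(10,-3) = (5.0000,-1.5000)
o1: d²=181 > ρ²=40 → inactive
o2: d²=13 ≤ ρ²=40; F_rep = 35·(-2,-3)/13² = (-0.4142,-0.6213)
o3: d²=85 > ρ²=40 → inactive
o4: d²=26 ≤ ρ²=40; F_rep = 35·(5,1)/26² = (0.2589,0.0518)
F = F_att + ΣF_rep = (4.8447,-2.0695)
Δp = p'−p = (0.2422,-0.1035); α = Δx/Fx = (655/2704) / (3275/676) = 1/20
check: Δy/Fy = (-1399/13520) / (-1399/676) = 1/20 ✓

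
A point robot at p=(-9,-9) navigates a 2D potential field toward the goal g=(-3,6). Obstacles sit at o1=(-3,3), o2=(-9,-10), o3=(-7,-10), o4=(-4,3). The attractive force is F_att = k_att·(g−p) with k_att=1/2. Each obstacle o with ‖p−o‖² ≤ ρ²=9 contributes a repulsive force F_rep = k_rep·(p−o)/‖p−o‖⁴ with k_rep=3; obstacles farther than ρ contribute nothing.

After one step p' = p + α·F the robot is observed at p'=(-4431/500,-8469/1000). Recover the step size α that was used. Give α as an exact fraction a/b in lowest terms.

F_att = 1/2·(g−p) = 1/2·(6,15) = (3.0000,7.5000)
o1: d²=180 > ρ²=9 → inactive
o2: d²=1 ≤ ρ²=9; F_rep = 3·(0,1)/1² = (0.0000,3.0000)
o3: d²=5 ≤ ρ²=9; F_rep = 3·(-2,1)/5² = (-0.2400,0.1200)
o4: d²=169 > ρ²=9 → inactive
F = F_att + ΣF_rep = (2.7600,10.6200)
Δp = p'−p = (0.1380,0.5310); α = Δx/Fx = (69/500) / (69/25) = 1/20
check: Δy/Fy = (531/1000) / (531/50) = 1/20 ✓

α = 1/20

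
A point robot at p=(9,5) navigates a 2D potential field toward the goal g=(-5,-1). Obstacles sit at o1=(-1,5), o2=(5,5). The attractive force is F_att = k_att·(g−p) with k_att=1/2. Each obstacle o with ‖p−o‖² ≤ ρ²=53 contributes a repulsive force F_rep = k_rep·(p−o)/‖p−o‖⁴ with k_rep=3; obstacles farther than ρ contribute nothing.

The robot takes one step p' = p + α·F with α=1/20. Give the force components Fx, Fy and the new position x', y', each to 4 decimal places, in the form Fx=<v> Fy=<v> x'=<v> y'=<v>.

F_att = 1/2·(g−p) = 1/2·(-14,-6) = (-7.0000,-3.0000)
o1: d²=100 > ρ²=53 → inactive
o2: d²=16 ≤ ρ²=53; F_rep = 3·(4,0)/16² = (0.0469,0.0000)
F = F_att + ΣF_rep = (-6.9531,-3.0000)
p' = p + 1/20·F = (8.6523,4.8500)

Fx=-6.9531 Fy=-3.0000 x'=8.6523 y'=4.8500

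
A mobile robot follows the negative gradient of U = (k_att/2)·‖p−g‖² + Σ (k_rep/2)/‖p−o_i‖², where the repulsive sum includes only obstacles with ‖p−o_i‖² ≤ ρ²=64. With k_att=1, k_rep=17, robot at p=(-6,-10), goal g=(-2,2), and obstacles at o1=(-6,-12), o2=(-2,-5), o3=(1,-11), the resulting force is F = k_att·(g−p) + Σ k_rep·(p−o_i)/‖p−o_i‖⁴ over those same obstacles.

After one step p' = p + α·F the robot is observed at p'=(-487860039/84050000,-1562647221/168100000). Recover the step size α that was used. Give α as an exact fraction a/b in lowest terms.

F_att = 1·(g−p) = 1·(4,12) = (4.0000,12.0000)
o1: d²=4 ≤ ρ²=64; F_rep = 17·(0,2)/4² = (0.0000,2.1250)
o2: d²=41 ≤ ρ²=64; F_rep = 17·(-4,-5)/41² = (-0.0405,-0.0506)
o3: d²=50 ≤ ρ²=64; F_rep = 17·(-7,1)/50² = (-0.0476,0.0068)
F = F_att + ΣF_rep = (3.9119,14.0812)
Δp = p'−p = (0.1956,0.7041); α = Δx/Fx = (16439961/84050000) / (16439961/4202500) = 1/20
check: Δy/Fy = (118352779/168100000) / (118352779/8405000) = 1/20 ✓

α = 1/20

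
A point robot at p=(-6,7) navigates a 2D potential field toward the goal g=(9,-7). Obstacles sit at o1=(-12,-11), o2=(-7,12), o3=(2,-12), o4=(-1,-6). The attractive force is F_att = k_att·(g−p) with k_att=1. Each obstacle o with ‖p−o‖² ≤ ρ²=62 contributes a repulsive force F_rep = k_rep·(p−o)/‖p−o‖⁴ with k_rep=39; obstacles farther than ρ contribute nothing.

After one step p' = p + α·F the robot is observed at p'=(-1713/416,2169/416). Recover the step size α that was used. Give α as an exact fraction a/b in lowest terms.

α = 1/8

F_att = 1·(g−p) = 1·(15,-14) = (15.0000,-14.0000)
o1: d²=360 > ρ²=62 → inactive
o2: d²=26 ≤ ρ²=62; F_rep = 39·(1,-5)/26² = (0.0577,-0.2885)
o3: d²=425 > ρ²=62 → inactive
o4: d²=194 > ρ²=62 → inactive
F = F_att + ΣF_rep = (15.0577,-14.2885)
Δp = p'−p = (1.8822,-1.7861); α = Δx/Fx = (783/416) / (783/52) = 1/8
check: Δy/Fy = (-743/416) / (-743/52) = 1/8 ✓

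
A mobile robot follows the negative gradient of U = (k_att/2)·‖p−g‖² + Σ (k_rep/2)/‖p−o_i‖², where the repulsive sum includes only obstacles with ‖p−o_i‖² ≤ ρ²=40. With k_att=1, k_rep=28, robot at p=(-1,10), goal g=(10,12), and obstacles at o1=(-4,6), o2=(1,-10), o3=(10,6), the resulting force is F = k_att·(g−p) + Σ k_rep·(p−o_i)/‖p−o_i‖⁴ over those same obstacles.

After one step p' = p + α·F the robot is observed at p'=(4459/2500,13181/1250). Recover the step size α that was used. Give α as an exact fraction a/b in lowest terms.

α = 1/4

F_att = 1·(g−p) = 1·(11,2) = (11.0000,2.0000)
o1: d²=25 ≤ ρ²=40; F_rep = 28·(3,4)/25² = (0.1344,0.1792)
o2: d²=404 > ρ²=40 → inactive
o3: d²=137 > ρ²=40 → inactive
F = F_att + ΣF_rep = (11.1344,2.1792)
Δp = p'−p = (2.7836,0.5448); α = Δx/Fx = (6959/2500) / (6959/625) = 1/4
check: Δy/Fy = (681/1250) / (1362/625) = 1/4 ✓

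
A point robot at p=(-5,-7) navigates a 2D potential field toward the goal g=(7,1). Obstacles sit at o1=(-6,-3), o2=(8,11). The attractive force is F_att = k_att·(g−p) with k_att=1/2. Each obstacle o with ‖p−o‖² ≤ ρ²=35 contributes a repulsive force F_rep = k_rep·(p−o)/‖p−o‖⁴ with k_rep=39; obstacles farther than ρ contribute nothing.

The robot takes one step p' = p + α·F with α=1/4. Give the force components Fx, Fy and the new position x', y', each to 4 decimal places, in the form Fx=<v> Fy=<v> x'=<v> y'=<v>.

F_att = 1/2·(g−p) = 1/2·(12,8) = (6.0000,4.0000)
o1: d²=17 ≤ ρ²=35; F_rep = 39·(1,-4)/17² = (0.1349,-0.5398)
o2: d²=493 > ρ²=35 → inactive
F = F_att + ΣF_rep = (6.1349,3.4602)
p' = p + 1/4·F = (-3.4663,-6.1349)

Fx=6.1349 Fy=3.4602 x'=-3.4663 y'=-6.1349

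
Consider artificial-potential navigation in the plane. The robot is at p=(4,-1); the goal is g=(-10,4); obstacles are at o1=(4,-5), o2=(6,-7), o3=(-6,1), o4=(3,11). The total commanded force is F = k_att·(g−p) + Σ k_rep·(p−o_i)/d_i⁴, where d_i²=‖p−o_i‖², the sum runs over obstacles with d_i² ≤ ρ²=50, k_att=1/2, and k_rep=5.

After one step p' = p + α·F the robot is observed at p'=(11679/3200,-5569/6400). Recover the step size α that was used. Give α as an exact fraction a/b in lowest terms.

F_att = 1/2·(g−p) = 1/2·(-14,5) = (-7.0000,2.5000)
o1: d²=16 ≤ ρ²=50; F_rep = 5·(0,4)/16² = (0.0000,0.0781)
o2: d²=40 ≤ ρ²=50; F_rep = 5·(-2,6)/40² = (-0.0063,0.0187)
o3: d²=104 > ρ²=50 → inactive
o4: d²=145 > ρ²=50 → inactive
F = F_att + ΣF_rep = (-7.0062,2.5969)
Δp = p'−p = (-0.3503,0.1298); α = Δx/Fx = (-1121/3200) / (-1121/160) = 1/20
check: Δy/Fy = (831/6400) / (831/320) = 1/20 ✓

α = 1/20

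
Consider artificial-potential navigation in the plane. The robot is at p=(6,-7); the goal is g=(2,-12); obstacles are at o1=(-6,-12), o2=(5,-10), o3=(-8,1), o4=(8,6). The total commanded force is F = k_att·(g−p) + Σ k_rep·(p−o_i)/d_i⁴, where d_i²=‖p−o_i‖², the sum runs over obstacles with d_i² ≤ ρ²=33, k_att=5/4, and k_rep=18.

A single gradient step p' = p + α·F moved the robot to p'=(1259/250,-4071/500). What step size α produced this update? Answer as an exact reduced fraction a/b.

α = 1/5

F_att = 5/4·(g−p) = 5/4·(-4,-5) = (-5.0000,-6.2500)
o1: d²=169 > ρ²=33 → inactive
o2: d²=10 ≤ ρ²=33; F_rep = 18·(1,3)/10² = (0.1800,0.5400)
o3: d²=260 > ρ²=33 → inactive
o4: d²=173 > ρ²=33 → inactive
F = F_att + ΣF_rep = (-4.8200,-5.7100)
Δp = p'−p = (-0.9640,-1.1420); α = Δx/Fx = (-241/250) / (-241/50) = 1/5
check: Δy/Fy = (-571/500) / (-571/100) = 1/5 ✓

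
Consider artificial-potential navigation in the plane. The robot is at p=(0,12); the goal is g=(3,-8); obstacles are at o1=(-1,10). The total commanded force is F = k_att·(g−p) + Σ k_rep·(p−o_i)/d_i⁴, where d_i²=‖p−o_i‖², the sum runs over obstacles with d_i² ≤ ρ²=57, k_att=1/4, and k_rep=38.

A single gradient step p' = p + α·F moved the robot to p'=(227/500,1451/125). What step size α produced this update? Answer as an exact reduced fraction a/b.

F_att = 1/4·(g−p) = 1/4·(3,-20) = (0.7500,-5.0000)
o1: d²=5 ≤ ρ²=57; F_rep = 38·(1,2)/5² = (1.5200,3.0400)
F = F_att + ΣF_rep = (2.2700,-1.9600)
Δp = p'−p = (0.4540,-0.3920); α = Δx/Fx = (227/500) / (227/100) = 1/5
check: Δy/Fy = (-49/125) / (-49/25) = 1/5 ✓

α = 1/5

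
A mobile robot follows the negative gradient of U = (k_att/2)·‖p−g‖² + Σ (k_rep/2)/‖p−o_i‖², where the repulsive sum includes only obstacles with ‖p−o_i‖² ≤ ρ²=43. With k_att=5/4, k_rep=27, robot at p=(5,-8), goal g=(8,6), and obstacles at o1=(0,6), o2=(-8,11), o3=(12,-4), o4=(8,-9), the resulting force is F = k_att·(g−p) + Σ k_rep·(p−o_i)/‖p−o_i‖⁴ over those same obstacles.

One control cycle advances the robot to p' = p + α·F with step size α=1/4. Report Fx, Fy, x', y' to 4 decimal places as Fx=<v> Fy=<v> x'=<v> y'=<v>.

Fx=2.9400 Fy=17.7700 x'=5.7350 y'=-3.5575

F_att = 5/4·(g−p) = 5/4·(3,14) = (3.7500,17.5000)
o1: d²=221 > ρ²=43 → inactive
o2: d²=530 > ρ²=43 → inactive
o3: d²=65 > ρ²=43 → inactive
o4: d²=10 ≤ ρ²=43; F_rep = 27·(-3,1)/10² = (-0.8100,0.2700)
F = F_att + ΣF_rep = (2.9400,17.7700)
p' = p + 1/4·F = (5.7350,-3.5575)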